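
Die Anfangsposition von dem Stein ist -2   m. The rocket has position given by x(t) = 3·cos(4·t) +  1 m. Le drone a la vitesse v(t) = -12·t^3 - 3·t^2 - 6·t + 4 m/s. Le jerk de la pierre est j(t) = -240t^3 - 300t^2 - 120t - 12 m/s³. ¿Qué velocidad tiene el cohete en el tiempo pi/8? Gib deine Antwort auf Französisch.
En partant de la position x(t) = 3·cos(4·t) + 1, nous prenons 1 dérivée. En dérivant la position, nous obtenons la vitesse: v(t) = -12·sin(4·t). De l'équation de la vitesse v(t) = -12·sin(4·t), nous substituons t = pi/8 pour obtenir v = -12.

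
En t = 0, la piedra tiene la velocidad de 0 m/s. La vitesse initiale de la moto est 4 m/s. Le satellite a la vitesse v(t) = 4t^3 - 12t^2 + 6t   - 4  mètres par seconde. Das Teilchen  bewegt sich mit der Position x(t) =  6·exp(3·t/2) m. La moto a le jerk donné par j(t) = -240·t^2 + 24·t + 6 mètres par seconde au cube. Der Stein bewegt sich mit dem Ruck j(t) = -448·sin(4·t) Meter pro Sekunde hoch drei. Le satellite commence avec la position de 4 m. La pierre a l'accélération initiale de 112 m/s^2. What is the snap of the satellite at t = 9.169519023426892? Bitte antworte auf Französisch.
Pour résoudre ceci, nous devons prendre 3 dérivées de notre équation de la vitesse v(t) = 4·t^3 - 12·t^2 + 6·t - 4. En dérivant la vitesse, nous obtenons l'accélération: a(t) = 12·t^2 - 24·t + 6. En dérivant l'accélération, nous obtenons le jerk: j(t) = 24·t - 24. En prenant d/dt de j(t), nous trouvons s(t) = 24. En utilisant s(t) = 24 et en substituant t = 9.169519023426892, nous trouvons s = 24.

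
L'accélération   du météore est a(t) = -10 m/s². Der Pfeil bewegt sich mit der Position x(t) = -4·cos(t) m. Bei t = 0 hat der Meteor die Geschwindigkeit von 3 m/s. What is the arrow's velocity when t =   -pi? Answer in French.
Pour résoudre ceci, nous devons prendre 1 dérivée de notre équation de la position x(t) = -4·cos(t). La dérivée de la position donne la vitesse: v(t) = 4·sin(t). De l'équation de la vitesse v(t) = 4·sin(t), nous substituons t = -pi pour obtenir v = 0.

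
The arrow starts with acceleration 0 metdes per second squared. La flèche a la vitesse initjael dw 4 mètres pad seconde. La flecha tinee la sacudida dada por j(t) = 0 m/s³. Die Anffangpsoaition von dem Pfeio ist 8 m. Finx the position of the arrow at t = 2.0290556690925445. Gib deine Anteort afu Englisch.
To find the answer, we compute 3 integrals of j(t) = 0. The integral of jerk is acceleration. Using a(0) = 0, we get a(t) = 0. The integral of acceleration is velocity. Using v(0) = 4, we get v(t) = 4. The integral of velocity, with x(0) = 8, gives position: x(t) = 4·t + 8. We have position x(t) = 4·t + 8. Substituting t = 2.0290556690925445: x(2.0290556690925445) = 16.1162226763702.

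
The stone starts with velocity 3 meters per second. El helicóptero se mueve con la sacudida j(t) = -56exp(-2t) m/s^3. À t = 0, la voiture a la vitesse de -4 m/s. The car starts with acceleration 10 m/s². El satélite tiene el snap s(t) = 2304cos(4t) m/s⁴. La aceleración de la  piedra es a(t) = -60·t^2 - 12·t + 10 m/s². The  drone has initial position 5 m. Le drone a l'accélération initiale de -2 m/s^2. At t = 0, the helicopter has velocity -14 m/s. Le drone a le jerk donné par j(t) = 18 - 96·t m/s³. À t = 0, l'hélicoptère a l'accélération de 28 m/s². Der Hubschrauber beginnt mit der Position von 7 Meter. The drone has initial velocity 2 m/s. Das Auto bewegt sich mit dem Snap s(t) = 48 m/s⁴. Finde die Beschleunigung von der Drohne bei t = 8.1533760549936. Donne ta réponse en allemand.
Wir müssen unsere Gleichung für den Ruck j(t) = 18 - 96·t 1-mal integrieren. Die Stammfunktion von dem Ruck ist die Beschleunigung. Mit a(0) = -2 erhalten wir a(t) = -48·t^2 + 18·t - 2. Mit a(t) = -48·t^2 + 18·t - 2 und Einsetzen von t = 8.1533760549936, finden wir a = -3046.16120352898.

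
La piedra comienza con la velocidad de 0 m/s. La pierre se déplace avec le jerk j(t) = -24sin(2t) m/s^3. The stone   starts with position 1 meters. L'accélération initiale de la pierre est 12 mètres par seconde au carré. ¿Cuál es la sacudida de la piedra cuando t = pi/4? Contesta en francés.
En utilisant j(t) = -24·sin(2·t) et en substituant t = pi/4, nous trouvons j = -24.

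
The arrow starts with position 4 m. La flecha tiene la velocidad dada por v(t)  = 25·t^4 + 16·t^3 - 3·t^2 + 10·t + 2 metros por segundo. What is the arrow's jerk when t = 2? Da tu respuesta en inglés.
Starting from velocity v(t) = 25·t^4 + 16·t^3 - 3·t^2 + 10·t + 2, we take 2 derivatives. Differentiating velocity, we get acceleration: a(t) = 100·t^3 + 48·t^2 - 6·t + 10. Taking d/dt of a(t), we find j(t) = 300·t^2 + 96·t - 6. Using j(t) = 300·t^2 + 96·t - 6 and substituting t = 2, we find j = 1386.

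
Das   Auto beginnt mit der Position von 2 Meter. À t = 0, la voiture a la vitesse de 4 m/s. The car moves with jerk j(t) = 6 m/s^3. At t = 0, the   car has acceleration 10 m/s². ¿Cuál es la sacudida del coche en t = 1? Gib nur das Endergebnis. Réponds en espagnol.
j(1) = 6.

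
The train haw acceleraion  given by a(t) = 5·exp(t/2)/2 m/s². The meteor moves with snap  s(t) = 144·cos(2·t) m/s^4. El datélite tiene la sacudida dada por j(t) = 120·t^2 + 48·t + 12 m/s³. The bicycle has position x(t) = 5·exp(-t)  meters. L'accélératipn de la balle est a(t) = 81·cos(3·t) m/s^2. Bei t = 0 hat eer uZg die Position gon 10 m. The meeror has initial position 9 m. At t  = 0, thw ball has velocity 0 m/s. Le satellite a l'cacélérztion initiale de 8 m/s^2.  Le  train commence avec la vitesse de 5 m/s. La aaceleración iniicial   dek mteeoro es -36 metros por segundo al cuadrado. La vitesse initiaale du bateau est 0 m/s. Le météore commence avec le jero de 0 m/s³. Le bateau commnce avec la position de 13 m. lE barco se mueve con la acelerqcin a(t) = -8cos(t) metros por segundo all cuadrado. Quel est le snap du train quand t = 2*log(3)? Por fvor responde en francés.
En partant de l'accélération a(t) = 5·exp(t/2)/2, nous prenons 2 dérivées. La dérivée de l'accélération donne le jerk: j(t) = 5·exp(t/2)/4. En dérivant le jerk, nous obtenons le snap: s(t) = 5·exp(t/2)/8. En utilisant s(t) = 5·exp(t/2)/8 et en substituant t = 2*log(3), nous trouvons s = 15/8.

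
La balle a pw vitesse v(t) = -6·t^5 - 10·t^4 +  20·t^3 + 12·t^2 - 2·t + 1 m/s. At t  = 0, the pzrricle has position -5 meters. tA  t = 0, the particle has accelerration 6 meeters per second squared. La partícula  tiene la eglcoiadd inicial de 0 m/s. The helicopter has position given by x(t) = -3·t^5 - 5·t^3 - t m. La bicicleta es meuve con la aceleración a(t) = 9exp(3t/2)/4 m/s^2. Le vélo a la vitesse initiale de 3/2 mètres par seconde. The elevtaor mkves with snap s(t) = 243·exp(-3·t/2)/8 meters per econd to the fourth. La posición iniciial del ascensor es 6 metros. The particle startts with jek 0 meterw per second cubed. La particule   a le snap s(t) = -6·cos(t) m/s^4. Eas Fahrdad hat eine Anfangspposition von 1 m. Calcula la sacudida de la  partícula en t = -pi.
Para resolver esto, necesitamos tomar 1 integral de nuestra ecuación del snap s(t) = -6·cos(t). La integral del snap es la sacudida. Usando j(0) = 0, obtenemos j(t) = -6·sin(t). Tenemos la sacudida j(t) = -6·sin(t). Sustituyendo t = -pi: j(-pi) = 0.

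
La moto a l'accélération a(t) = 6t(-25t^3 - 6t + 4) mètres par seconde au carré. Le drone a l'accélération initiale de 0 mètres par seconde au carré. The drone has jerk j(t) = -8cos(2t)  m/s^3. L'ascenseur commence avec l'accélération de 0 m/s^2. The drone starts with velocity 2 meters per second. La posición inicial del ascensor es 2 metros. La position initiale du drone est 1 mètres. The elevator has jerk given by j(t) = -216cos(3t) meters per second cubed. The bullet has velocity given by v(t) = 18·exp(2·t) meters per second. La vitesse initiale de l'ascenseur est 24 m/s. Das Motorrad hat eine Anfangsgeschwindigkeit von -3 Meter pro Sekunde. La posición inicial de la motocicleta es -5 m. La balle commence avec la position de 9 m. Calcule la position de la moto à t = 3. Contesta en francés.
Nous devons trouver la primitive de notre équation de l'accélération a(t) = 6·t·(-25·t^3 - 6·t + 4) 2 fois. En prenant ∫a(t)dt et en appliquant v(0) = -3, nous trouvons v(t) = -30·t^5 - 12·t^3 + 12·t^2 - 3. L'intégrale de la vitesse, avec x(0) = -5, donne la position: x(t) = -5·t^6 - 3·t^4 + 4·t^3 - 3·t - 5. En utilisant x(t) = -5·t^6 - 3·t^4 + 4·t^3 - 3·t - 5 et en substituant t = 3, nous trouvons x = -3794.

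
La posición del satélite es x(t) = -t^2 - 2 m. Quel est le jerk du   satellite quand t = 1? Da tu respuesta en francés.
Nous devons dériver notre équation de la position x(t) = -t^2 - 2 3 fois. En dérivant la position, nous obtenons la vitesse: v(t) = -2·t. En prenant d/dt de v(t), nous trouvons a(t) = -2. En prenant d/dt de a(t), nous trouvons j(t) = 0. En utilisant j(t) = 0 et en substituant t = 1, nous trouvons j = 0.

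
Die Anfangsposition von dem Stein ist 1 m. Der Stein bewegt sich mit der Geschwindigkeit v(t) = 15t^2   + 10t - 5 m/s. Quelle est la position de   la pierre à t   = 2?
Nous devons intégrer notre équation de la vitesse v(t) = 15·t^2 + 10·t - 5 1 fois. L'intégrale de la vitesse est la position. En utilisant x(0) = 1, nous obtenons x(t) = 5·t^3 + 5·t^2 - 5·t + 1. De l'équation de la position x(t) = 5·t^3 + 5·t^2 - 5·t + 1, nous substituons t = 2 pour obtenir x = 51.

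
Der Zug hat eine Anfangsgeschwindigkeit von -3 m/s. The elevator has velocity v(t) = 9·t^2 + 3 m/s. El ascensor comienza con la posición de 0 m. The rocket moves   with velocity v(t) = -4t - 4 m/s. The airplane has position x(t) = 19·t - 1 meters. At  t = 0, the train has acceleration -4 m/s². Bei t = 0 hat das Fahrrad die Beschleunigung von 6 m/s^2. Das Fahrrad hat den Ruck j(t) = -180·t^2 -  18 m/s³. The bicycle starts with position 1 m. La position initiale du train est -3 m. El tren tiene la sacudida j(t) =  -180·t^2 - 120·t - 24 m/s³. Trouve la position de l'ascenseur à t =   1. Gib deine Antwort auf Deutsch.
Wir müssen unsere Gleichung für die Geschwindigkeit v(t) = 9·t^2 + 3 1-mal integrieren. Die Stammfunktion von der Geschwindigkeit, mit x(0) = 0, ergibt die Position: x(t) = 3·t^3 + 3·t. Aus der Gleichung für die Position x(t) = 3·t^3 + 3·t, setzen wir t = 1 ein und erhalten x = 6.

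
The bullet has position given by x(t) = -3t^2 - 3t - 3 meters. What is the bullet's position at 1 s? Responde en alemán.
Aus der Gleichung für die Position x(t) = -3·t^2 - 3·t - 3, setzen wir t = 1 ein und erhalten x = -9.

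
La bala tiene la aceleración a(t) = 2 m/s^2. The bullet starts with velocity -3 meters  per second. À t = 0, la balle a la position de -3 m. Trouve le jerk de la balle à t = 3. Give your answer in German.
Wir müssen unsere Gleichung für die Beschleunigung a(t) = 2 1-mal ableiten. Die Ableitung von der Beschleunigung ergibt den Ruck: j(t) = 0. Aus der Gleichung für den Ruck j(t) = 0, setzen wir t = 3 ein und erhalten j = 0.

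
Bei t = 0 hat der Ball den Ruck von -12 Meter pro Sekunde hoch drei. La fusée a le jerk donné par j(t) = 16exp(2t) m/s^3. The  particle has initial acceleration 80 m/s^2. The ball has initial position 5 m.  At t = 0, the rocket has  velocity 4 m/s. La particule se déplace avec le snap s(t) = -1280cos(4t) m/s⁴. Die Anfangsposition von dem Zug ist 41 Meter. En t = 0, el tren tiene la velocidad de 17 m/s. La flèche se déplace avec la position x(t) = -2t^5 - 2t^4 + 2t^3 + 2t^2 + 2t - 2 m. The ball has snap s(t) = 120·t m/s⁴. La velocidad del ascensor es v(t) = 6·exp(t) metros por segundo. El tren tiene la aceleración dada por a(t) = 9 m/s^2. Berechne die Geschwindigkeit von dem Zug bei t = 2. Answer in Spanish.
Partiendo de la aceleración a(t) = 9, tomamos 1 antiderivada. La integral de la aceleración es la velocidad. Usando v(0) = 17, obtenemos v(t) = 9·t + 17. De la ecuación de la velocidad v(t) = 9·t + 17, sustituimos t = 2 para obtener v = 35.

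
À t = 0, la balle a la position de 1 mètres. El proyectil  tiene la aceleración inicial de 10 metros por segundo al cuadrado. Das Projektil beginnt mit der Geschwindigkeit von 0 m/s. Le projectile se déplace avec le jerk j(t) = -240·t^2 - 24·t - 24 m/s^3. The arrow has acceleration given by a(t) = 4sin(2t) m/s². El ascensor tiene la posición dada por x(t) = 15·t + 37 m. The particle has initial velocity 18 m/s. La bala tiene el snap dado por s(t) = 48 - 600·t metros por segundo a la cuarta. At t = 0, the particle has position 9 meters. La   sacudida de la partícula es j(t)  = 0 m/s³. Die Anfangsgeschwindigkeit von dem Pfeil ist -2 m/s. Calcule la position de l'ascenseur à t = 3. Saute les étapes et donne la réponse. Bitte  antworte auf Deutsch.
Die Antwort ist 82.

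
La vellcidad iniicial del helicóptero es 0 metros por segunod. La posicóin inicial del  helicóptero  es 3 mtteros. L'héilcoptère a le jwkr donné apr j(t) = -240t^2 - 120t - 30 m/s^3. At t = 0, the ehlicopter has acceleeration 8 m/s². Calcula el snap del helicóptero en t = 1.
Debemos derivar nuestra ecuación de la sacudida j(t) = -240·t^2 - 120·t - 30 1 vez. Derivando la sacudida, obtenemos el snap: s(t) = -480·t - 120. Usando s(t) = -480·t - 120 y sustituyendo t = 1, encontramos s = -600.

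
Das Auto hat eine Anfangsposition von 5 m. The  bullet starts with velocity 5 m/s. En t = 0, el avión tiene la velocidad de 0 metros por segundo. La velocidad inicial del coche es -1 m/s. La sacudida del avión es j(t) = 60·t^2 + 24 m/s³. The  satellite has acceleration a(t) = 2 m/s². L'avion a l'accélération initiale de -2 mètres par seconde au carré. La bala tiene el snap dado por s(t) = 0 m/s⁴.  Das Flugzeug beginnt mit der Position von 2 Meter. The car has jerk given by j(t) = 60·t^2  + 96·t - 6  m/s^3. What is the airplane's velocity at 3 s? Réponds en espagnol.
Para resolver esto, necesitamos tomar 2 integrales de nuestra ecuación de la sacudida j(t) = 60·t^2 + 24. La antiderivada de la sacudida es la aceleración. Usando a(0) = -2, obtenemos a(t) = 20·t^3 + 24·t - 2. La integral de la aceleración, con v(0) = 0, da la velocidad: v(t) = t·(5·t^3 + 12·t - 2). De la ecuación de la velocidad v(t) = t·(5·t^3 + 12·t - 2), sustituimos t = 3 para obtener v = 507.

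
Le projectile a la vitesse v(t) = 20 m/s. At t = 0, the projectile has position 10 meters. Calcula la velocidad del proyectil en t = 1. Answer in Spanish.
Tenemos la velocidad v(t) = 20. Sustituyendo t = 1: v(1) = 20.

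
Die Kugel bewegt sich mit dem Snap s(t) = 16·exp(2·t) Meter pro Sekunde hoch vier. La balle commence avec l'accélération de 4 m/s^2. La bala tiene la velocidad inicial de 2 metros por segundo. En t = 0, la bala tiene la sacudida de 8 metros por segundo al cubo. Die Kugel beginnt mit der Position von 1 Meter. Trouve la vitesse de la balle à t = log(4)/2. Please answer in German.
Wir müssen das Integral unserer Gleichung für den Snap s(t) = 16·exp(2·t) 3-mal finden. Die Stammfunktion von dem Snap ist der Ruck. Mit j(0) = 8 erhalten wir j(t) = 8·exp(2·t). Das Integral von dem Ruck, mit a(0) = 4, ergibt die Beschleunigung: a(t) = 4·exp(2·t). Das Integral von der Beschleunigung, mit v(0) = 2, ergibt die Geschwindigkeit: v(t) = 2·exp(2·t). Aus der Gleichung für die Geschwindigkeit v(t) = 2·exp(2·t), setzen wir t = log(4)/2 ein und erhalten v = 8.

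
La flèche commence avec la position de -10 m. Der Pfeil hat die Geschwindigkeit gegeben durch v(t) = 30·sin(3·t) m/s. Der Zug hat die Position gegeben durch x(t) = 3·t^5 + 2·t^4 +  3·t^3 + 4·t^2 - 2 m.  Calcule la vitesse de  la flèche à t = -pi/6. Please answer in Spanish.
De la ecuación de la velocidad v(t) = 30·sin(3·t), sustituimos t = -pi/6 para obtener v = -30.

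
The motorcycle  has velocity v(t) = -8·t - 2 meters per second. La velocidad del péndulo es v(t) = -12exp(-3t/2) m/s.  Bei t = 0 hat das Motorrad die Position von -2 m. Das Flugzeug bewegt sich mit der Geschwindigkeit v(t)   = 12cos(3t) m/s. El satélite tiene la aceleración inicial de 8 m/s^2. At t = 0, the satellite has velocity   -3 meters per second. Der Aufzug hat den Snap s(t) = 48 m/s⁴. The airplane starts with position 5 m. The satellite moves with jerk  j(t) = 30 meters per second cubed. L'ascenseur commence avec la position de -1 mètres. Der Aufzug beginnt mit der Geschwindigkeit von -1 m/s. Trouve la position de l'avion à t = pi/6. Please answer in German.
Wir müssen unsere Gleichung für die Geschwindigkeit v(t) = 12·cos(3·t) 1-mal integrieren. Mit ∫v(t)dt und Anwendung von x(0) = 5, finden wir x(t) = 4·sin(3·t) + 5. Mit x(t) = 4·sin(3·t) + 5 und Einsetzen von t = pi/6, finden wir x = 9.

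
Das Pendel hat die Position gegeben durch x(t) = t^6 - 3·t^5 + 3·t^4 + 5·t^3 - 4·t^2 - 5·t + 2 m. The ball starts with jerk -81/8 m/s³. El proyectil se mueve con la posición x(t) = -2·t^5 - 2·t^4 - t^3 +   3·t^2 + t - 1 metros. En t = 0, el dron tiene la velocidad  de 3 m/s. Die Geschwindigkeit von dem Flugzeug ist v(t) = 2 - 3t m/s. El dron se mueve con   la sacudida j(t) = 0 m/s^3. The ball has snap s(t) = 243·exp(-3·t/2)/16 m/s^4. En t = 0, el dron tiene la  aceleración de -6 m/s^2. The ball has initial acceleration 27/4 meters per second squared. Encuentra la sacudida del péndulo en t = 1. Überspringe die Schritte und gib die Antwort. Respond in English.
j(1) = 42.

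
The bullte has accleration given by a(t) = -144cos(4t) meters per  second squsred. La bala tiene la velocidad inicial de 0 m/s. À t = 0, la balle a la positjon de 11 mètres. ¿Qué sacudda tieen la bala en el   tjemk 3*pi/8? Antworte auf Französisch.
Nous devons dériver notre équation de l'accélération a(t) = -144·cos(4·t) 1 fois. En prenant d/dt de a(t), nous trouvons j(t) = 576·sin(4·t). Nous avons le jerk j(t) = 576·sin(4·t). En substituant t = 3*pi/8: j(3*pi/8) = -576.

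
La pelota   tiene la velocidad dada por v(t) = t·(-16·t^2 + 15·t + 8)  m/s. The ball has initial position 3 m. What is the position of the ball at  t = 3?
We must find the antiderivative of our velocity equation v(t) = t·(-16·t^2 + 15·t + 8) 1 time. Integrating velocity and using the initial condition x(0) = 3, we get x(t) = -4·t^4 + 5·t^3 + 4·t^2 + 3. We have position x(t) = -4·t^4 + 5·t^3 + 4·t^2 + 3. Substituting t = 3: x(3) = -150.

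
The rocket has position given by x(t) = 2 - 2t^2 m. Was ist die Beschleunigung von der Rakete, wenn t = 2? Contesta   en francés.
Nous devons dériver notre équation de la position x(t) = 2 - 2·t^2 2 fois. La dérivée de la position donne la vitesse: v(t) = -4·t. La dérivée de la vitesse donne l'accélération: a(t) = -4. En utilisant a(t) = -4 et en substituant t = 2, nous trouvons a = -4.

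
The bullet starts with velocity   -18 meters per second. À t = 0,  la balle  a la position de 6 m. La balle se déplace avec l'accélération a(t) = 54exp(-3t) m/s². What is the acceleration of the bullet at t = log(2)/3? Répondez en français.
En utilisant a(t) = 54·exp(-3·t) et en substituant t = log(2)/3, nous trouvons a = 27.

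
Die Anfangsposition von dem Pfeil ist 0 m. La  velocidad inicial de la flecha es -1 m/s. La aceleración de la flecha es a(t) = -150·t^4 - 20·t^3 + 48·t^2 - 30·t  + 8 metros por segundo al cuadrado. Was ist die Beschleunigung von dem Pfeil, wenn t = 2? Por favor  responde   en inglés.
From the given acceleration equation a(t) = -150·t^4 - 20·t^3 + 48·t^2 - 30·t + 8, we substitute t = 2 to get a = -2420.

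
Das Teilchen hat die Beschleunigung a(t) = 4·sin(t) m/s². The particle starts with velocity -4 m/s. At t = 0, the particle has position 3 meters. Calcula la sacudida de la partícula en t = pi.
Partiendo de la aceleración a(t) = 4·sin(t), tomamos 1 derivada. La derivada de la aceleración da la sacudida: j(t) = 4·cos(t). Usando j(t) = 4·cos(t) y sustituyendo t = pi, encontramos j = -4.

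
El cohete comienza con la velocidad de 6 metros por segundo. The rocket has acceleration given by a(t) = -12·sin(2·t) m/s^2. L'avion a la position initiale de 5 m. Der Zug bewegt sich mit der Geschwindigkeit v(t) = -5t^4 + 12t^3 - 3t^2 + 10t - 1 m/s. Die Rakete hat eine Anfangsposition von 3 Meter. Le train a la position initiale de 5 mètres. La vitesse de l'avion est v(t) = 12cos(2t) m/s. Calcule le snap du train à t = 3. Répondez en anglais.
Starting from velocity v(t) = -5·t^4 + 12·t^3 - 3·t^2 + 10·t - 1, we take 3 derivatives. Taking d/dt of v(t), we find a(t) = -20·t^3 + 36·t^2 - 6·t + 10. Differentiating acceleration, we get jerk: j(t) = -60·t^2 + 72·t - 6. Taking d/dt of j(t), we find s(t) = 72 - 120·t. Using s(t) = 72 - 120·t and substituting t = 3, we find s = -288.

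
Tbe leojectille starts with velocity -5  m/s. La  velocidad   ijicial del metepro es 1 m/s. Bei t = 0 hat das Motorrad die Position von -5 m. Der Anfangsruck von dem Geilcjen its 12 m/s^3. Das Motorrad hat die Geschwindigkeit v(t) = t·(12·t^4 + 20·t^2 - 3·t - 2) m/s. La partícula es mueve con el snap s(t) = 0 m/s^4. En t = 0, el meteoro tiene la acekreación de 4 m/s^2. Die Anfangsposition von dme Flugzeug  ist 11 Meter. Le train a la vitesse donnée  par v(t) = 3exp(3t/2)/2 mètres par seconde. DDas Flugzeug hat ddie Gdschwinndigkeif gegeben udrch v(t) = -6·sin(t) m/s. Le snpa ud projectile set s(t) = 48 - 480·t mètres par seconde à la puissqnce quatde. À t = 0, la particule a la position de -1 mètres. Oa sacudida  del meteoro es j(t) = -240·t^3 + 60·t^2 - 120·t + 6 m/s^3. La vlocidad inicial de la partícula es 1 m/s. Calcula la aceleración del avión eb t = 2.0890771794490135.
Partiendo de la velocidad v(t) = -6·sin(t), tomamos 1 derivada. Derivando la velocidad, obtenemos la aceleración: a(t) = -6·cos(t). Usando a(t) = -6·cos(t) y sustituyendo t = 2.0890771794490135, encontramos a = 2.97232497169666.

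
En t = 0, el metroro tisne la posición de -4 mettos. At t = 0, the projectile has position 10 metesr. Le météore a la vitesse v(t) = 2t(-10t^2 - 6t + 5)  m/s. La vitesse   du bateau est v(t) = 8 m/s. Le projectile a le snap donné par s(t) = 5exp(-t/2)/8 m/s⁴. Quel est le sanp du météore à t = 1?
Pour résoudre ceci, nous devons prendre 3 dérivées de notre équation de la vitesse v(t) = 2·t·(-10·t^2 - 6·t + 5). En prenant d/dt de v(t), nous trouvons a(t) = -20·t^2 + 2·t·(-20·t - 6) - 12·t + 10. En dérivant l'accélération, nous obtenons le jerk: j(t) = -120·t - 24. La dérivée du jerk donne le snap: s(t) = -120. De l'équation du snap s(t) = -120, nous substituons t = 1 pour obtenir s = -120.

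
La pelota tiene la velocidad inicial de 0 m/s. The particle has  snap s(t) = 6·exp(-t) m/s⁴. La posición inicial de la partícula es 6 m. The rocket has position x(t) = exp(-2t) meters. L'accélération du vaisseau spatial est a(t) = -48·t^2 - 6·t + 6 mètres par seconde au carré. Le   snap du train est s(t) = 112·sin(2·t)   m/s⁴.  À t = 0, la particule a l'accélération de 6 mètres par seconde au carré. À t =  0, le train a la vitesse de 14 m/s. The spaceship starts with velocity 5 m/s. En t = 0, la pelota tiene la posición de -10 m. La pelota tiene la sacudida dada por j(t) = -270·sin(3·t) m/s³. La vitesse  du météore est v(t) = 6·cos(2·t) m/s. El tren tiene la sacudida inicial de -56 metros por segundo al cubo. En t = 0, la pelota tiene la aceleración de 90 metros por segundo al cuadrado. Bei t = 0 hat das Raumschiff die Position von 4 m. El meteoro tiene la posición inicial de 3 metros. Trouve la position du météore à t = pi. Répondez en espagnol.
Partiendo de la velocidad v(t) = 6·cos(2·t), tomamos 1 antiderivada. Tomando ∫v(t)dt y aplicando x(0) = 3, encontramos x(t) = 3·sin(2·t) + 3. Tenemos la posición x(t) = 3·sin(2·t) + 3. Sustituyendo t = pi: x(pi) = 3.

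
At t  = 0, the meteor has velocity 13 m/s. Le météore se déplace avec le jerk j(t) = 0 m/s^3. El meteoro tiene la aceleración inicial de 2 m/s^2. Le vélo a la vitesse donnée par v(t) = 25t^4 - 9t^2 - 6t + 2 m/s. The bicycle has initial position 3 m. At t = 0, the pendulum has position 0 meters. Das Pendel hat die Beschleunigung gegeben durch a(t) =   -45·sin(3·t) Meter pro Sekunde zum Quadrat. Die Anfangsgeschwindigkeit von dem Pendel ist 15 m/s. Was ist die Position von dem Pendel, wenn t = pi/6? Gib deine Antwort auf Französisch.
En partant de l'accélération a(t) = -45·sin(3·t), nous prenons 2 intégrales. En intégrant l'accélération et en utilisant la condition initiale v(0) = 15, nous obtenons v(t) = 15·cos(3·t). L'intégrale de la vitesse, avec x(0) = 0, donne la position: x(t) = 5·sin(3·t). Nous avons la position x(t) = 5·sin(3·t). En substituant t = pi/6: x(pi/6) = 5.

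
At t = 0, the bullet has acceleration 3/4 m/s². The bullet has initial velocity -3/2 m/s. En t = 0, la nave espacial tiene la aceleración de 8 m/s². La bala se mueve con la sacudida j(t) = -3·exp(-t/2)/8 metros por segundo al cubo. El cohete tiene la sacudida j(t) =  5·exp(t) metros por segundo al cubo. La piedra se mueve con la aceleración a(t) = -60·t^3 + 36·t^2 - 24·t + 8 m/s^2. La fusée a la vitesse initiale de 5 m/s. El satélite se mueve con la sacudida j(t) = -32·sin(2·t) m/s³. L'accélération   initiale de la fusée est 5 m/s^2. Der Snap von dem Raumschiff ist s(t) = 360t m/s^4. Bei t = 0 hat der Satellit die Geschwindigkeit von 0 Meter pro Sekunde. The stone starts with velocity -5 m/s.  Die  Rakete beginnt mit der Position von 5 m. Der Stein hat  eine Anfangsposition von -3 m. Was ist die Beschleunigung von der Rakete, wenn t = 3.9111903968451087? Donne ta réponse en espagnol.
Para resolver esto, necesitamos tomar 1 integral de nuestra ecuación de la sacudida j(t) = 5·exp(t). La antiderivada de la sacudida es la aceleración. Usando a(0) = 5, obtenemos a(t) = 5·exp(t). De la ecuación de la aceleración a(t) = 5·exp(t), sustituimos t = 3.9111903968451087 para obtener a = 249.791934484827.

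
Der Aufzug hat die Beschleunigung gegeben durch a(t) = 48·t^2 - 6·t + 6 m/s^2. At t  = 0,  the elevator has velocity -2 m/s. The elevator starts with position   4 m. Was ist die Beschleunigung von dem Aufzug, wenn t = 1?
Wir haben die Beschleunigung a(t) = 48·t^2 - 6·t + 6. Durch Einsetzen von t = 1: a(1) = 48.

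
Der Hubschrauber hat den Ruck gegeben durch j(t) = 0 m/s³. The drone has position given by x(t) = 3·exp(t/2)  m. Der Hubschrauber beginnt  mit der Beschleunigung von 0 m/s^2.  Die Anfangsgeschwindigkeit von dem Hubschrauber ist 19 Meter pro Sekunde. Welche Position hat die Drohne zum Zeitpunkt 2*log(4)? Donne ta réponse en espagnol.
De la ecuación de la posición x(t) = 3·exp(t/2), sustituimos t = 2*log(4) para obtener x = 12.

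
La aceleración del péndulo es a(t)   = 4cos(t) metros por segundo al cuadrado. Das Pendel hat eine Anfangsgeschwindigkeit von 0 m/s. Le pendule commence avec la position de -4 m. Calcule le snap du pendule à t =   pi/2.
En partant de l'accélération a(t) = 4·cos(t), nous prenons 2 dérivées. En prenant d/dt de a(t), nous trouvons j(t) = -4·sin(t). La dérivée du jerk donne le snap: s(t) = -4·cos(t). De l'équation du snap s(t) = -4·cos(t), nous substituons t = pi/2 pour obtenir s = 0.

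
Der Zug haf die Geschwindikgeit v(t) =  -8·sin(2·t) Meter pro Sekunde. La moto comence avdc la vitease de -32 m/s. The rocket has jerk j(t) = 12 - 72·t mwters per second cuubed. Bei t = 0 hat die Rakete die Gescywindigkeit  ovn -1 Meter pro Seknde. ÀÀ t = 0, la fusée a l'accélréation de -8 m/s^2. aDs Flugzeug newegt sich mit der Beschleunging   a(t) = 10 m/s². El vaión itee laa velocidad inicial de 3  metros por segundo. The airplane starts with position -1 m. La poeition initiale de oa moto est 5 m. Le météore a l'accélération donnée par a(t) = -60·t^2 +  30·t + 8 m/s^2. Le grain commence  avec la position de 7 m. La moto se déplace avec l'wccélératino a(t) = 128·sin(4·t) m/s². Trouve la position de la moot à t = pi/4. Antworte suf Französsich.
Nous devons trouver l'intégrale de notre équation de l'accélération a(t) = 128·sin(4·t) 2 fois. En prenant ∫a(t)dt et en appliquant v(0) = -32, nous trouvons v(t) = -32·cos(4·t). L'intégrale de la vitesse, avec x(0) = 5, donne la position: x(t) = 5 - 8·sin(4·t). Nous avons la position x(t) = 5 - 8·sin(4·t). En substituant t = pi/4: x(pi/4) = 5.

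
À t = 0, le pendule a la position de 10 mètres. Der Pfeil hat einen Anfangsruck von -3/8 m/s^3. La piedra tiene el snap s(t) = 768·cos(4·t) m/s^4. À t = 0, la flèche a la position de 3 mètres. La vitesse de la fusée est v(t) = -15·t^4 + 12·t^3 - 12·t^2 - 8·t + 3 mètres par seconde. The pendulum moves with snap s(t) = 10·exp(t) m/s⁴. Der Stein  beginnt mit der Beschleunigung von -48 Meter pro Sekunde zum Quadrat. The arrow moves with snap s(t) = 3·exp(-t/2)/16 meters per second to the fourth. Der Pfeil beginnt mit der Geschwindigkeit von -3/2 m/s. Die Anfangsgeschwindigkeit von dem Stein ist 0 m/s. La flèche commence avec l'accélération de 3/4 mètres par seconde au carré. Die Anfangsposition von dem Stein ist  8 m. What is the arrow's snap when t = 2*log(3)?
We have snap s(t) = 3·exp(-t/2)/16. Substituting t = 2*log(3): s(2*log(3)) = 1/16.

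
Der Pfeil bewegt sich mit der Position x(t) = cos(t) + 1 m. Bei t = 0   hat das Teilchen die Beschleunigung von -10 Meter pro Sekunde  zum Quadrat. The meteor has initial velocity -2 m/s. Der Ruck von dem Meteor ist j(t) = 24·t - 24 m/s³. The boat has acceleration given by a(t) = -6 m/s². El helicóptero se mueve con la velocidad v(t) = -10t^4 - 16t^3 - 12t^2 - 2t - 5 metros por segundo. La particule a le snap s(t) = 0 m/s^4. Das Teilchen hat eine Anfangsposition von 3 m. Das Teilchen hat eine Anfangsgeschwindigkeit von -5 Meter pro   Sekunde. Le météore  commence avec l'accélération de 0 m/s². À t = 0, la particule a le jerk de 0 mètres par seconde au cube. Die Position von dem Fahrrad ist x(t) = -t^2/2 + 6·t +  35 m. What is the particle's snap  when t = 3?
Using s(t) = 0 and substituting t = 3, we find s = 0.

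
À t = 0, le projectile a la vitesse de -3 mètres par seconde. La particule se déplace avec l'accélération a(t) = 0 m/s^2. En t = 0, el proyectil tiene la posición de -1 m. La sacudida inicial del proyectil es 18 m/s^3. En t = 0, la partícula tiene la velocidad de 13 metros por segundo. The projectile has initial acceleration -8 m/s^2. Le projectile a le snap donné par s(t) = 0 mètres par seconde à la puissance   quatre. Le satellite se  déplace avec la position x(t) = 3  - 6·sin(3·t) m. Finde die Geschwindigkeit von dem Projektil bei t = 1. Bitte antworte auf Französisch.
Pour résoudre ceci, nous devons prendre 3 intégrales de notre équation du snap s(t) = 0. En prenant ∫s(t)dt et en appliquant j(0) = 18, nous trouvons j(t) = 18. La primitive du jerk, avec a(0) = -8, donne l'accélération: a(t) = 18·t - 8. La primitive de l'accélération est la vitesse. En utilisant v(0) = -3, nous obtenons v(t) = 9·t^2 - 8·t - 3. Nous avons la vitesse v(t) = 9·t^2 - 8·t - 3. En substituant t = 1: v(1) = -2.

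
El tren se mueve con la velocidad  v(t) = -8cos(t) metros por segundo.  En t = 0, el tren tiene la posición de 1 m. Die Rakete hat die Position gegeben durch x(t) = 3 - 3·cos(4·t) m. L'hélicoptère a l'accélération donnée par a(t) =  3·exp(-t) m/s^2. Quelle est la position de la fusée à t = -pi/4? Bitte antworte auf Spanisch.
Usando x(t) = 3 - 3·cos(4·t) y sustituyendo t = -pi/4, encontramos x = 6.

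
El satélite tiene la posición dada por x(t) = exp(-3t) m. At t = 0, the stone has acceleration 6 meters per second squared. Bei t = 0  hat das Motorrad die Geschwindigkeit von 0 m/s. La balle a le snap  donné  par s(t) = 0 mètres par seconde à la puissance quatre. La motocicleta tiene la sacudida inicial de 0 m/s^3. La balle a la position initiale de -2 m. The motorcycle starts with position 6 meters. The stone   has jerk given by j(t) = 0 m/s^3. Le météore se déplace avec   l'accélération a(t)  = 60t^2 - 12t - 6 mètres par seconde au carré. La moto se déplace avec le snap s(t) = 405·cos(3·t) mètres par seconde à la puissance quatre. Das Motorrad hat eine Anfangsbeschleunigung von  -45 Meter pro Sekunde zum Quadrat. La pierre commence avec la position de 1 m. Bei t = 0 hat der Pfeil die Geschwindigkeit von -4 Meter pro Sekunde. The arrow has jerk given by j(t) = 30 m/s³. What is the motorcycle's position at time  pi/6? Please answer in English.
To find the answer, we compute 4 antiderivatives of s(t) = 405·cos(3·t). Integrating snap and using the initial condition j(0) = 0, we get j(t) = 135·sin(3·t). Integrating jerk and using the initial condition a(0) = -45, we get a(t) = -45·cos(3·t). Integrating acceleration and using the initial condition v(0) = 0, we get v(t) = -15·sin(3·t). Finding the antiderivative of v(t) and using x(0) = 6: x(t) = 5·cos(3·t) + 1. From the given position equation x(t) = 5·cos(3·t) + 1, we substitute t = pi/6 to get x = 1.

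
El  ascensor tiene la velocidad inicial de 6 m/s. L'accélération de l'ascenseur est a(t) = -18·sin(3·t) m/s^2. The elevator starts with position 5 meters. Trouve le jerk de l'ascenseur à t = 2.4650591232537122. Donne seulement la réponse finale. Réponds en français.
À t = 2.4650591232537122, j = -23.9153227816267.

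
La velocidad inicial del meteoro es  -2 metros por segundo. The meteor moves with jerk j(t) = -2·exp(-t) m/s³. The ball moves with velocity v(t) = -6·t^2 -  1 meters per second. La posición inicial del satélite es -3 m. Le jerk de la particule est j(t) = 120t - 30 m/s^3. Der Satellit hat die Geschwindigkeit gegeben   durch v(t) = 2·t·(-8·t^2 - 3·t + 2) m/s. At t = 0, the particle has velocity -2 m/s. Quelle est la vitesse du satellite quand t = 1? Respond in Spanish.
Usando v(t) = 2·t·(-8·t^2 - 3·t + 2) y sustituyendo t = 1, encontramos v = -18.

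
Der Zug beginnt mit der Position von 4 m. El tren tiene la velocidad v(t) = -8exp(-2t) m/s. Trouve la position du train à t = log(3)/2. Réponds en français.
Nous devons trouver l'intégrale de notre équation de la vitesse v(t) = -8·exp(-2·t) 1 fois. En prenant ∫v(t)dt et en appliquant x(0) = 4, nous trouvons x(t) = 4·exp(-2·t). En utilisant x(t) = 4·exp(-2·t) et en substituant t = log(3)/2, nous trouvons x = 4/3.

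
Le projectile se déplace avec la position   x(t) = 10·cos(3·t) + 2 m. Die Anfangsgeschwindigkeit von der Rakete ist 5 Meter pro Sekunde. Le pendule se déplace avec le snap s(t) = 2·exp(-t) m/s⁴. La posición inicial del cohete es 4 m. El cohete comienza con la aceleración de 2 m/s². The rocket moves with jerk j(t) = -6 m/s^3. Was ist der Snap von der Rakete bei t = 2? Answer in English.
We must differentiate our jerk equation j(t) = -6 1 time. Differentiating jerk, we get snap: s(t) = 0. Using s(t) = 0 and substituting t = 2, we find s = 0.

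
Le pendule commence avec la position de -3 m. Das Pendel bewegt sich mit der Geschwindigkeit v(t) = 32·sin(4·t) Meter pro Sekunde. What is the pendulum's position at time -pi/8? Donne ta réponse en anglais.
Starting from velocity v(t) = 32·sin(4·t), we take 1 antiderivative. Integrating velocity and using the initial condition x(0) = -3, we get x(t) = 5 - 8·cos(4·t). Using x(t) = 5 - 8·cos(4·t) and substituting t = -pi/8, we find x = 5.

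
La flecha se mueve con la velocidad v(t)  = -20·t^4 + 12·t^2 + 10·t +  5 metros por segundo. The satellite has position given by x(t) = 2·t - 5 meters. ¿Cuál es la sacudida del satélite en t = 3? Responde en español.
Debemos derivar nuestra ecuación de la posición x(t) = 2·t - 5 3 veces. La derivada de la posición da la velocidad: v(t) = 2. La derivada de la velocidad da la aceleración: a(t) = 0. La derivada de la aceleración da la sacudida: j(t) = 0. Usando j(t) = 0 y sustituyendo t = 3, encontramos j = 0.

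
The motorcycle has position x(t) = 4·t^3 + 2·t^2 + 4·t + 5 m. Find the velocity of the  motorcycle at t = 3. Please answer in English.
To solve this, we need to take 1 derivative of our position equation x(t) = 4·t^3 + 2·t^2 + 4·t + 5. Taking d/dt of x(t), we find v(t) = 12·t^2 + 4·t + 4. Using v(t) = 12·t^2 + 4·t + 4 and substituting t = 3, we find v = 124.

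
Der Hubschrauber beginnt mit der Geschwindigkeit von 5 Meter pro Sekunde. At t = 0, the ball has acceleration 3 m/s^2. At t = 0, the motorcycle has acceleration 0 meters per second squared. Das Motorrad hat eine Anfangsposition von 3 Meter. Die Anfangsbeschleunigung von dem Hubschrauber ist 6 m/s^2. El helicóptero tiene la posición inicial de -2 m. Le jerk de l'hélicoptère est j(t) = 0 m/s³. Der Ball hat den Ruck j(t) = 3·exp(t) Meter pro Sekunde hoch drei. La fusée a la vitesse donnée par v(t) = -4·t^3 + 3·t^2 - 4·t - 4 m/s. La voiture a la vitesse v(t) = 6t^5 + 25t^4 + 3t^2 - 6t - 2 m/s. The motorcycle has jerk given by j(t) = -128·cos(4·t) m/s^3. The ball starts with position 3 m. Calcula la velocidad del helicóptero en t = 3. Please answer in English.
Starting from jerk j(t) = 0, we take 2 integrals. The integral of jerk, with a(0) = 6, gives acceleration: a(t) = 6. Taking ∫a(t)dt and applying v(0) = 5, we find v(t) = 6·t + 5. From the given velocity equation v(t) = 6·t + 5, we substitute t = 3 to get v = 23.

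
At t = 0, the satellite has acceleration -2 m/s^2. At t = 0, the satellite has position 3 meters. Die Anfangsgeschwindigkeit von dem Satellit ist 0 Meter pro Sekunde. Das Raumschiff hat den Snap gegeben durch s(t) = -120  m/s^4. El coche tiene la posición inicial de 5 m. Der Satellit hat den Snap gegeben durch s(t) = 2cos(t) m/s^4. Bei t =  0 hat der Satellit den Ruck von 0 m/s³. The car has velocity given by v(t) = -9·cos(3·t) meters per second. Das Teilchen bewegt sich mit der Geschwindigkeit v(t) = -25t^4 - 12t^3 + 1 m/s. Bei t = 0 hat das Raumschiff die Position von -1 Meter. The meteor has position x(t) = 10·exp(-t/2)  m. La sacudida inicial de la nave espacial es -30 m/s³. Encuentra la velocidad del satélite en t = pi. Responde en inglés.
To solve this, we need to take 3 integrals of our snap equation s(t) = 2·cos(t). Finding the integral of s(t) and using j(0) = 0: j(t) = 2·sin(t). The integral of jerk, with a(0) = -2, gives acceleration: a(t) = -2·cos(t). Integrating acceleration and using the initial condition v(0) = 0, we get v(t) = -2·sin(t). We have velocity v(t) = -2·sin(t). Substituting t = pi: v(pi) = 0.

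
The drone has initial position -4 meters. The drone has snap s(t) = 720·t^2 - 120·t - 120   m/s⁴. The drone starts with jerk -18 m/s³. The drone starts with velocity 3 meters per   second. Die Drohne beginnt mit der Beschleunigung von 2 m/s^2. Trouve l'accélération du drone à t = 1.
Pour résoudre ceci, nous devons prendre 2 primitives de notre équation du snap s(t) = 720·t^2 - 120·t - 120. La primitive du snap est le jerk. En utilisant j(0) = -18, nous obtenons j(t) = 240·t^3 - 60·t^2 - 120·t - 18. L'intégrale du jerk, avec a(0) = 2, donne l'accélération: a(t) = 60·t^4 - 20·t^3 - 60·t^2 - 18·t + 2. De l'équation de l'accélération a(t) = 60·t^4 - 20·t^3 - 60·t^2 - 18·t + 2, nous substituons t = 1 pour obtenir a = -36.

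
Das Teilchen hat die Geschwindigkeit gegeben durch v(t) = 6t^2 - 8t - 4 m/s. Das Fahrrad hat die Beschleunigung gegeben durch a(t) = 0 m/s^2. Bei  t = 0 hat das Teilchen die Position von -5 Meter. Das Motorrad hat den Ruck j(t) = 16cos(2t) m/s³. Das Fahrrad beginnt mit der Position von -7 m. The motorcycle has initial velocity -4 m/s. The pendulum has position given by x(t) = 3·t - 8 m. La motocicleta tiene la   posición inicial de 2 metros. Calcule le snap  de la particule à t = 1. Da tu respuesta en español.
Para resolver esto, necesitamos tomar 3 derivadas de nuestra ecuación de la velocidad v(t) = 6·t^2 - 8·t - 4. Derivando la velocidad, obtenemos la aceleración: a(t) = 12·t - 8. La derivada de la aceleración da la sacudida: j(t) = 12. Derivando la sacudida, obtenemos el snap: s(t) = 0. De la ecuación del snap s(t) = 0, sustituimos t = 1 para obtener s = 0.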